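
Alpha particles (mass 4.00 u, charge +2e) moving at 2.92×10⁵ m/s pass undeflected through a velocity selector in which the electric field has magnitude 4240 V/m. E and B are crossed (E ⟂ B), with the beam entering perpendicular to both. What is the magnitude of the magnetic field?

B = 0.0145 T

Balance of forces in the selector: qE = qvB ⇒ B = E/v.
B = 4240/2.92×10⁵ = 0.0145 T.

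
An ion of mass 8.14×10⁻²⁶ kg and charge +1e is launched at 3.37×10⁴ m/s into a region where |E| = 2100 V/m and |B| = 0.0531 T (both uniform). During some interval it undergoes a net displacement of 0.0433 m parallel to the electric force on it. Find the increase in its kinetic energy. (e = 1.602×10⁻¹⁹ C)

The magnetic force is always ⟂ v and does no work; only the electric force changes KE.
ΔKE = F_E · d = |q|E d = (1.602×10⁻¹⁹)(2100)(0.0433) ≈ 1.46×10⁻¹⁷ J.

ΔKE ≈ 1.46×10⁻¹⁷ J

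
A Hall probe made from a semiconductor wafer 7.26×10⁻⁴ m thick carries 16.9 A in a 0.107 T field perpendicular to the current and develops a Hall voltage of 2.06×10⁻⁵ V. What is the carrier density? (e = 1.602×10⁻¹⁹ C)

n ≈ 7.55×10²⁶ m⁻³

From V_H = IB/(n e t), n = IB/(V_H e t).
n = (16.9)(0.107)/((2.06×10⁻⁵)(1.602×10⁻¹⁹)(7.26×10⁻⁴)) ≈ 7.55×10²⁶ m⁻³.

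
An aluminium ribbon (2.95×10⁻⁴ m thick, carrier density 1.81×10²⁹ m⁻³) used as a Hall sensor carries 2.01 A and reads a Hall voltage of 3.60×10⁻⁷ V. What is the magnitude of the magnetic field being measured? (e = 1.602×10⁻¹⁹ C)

B ≈ 1.53 T

From V_H = IB/(n e t), B = V_H n e t / I.
B = (3.60×10⁻⁷)(1.81×10²⁹)(1.602×10⁻¹⁹)(2.95×10⁻⁴)/2.01 ≈ 1.53 T.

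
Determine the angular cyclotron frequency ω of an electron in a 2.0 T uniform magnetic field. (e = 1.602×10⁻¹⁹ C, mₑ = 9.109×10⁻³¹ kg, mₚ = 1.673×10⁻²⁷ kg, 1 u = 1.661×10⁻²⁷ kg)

ω = |q|B/m.
ω = (1.602×10⁻¹⁹)(2.0)/9.109×10⁻³¹ ≈ 3.5×10¹¹ rad/s.

ω ≈ 3.5×10¹¹ rad/s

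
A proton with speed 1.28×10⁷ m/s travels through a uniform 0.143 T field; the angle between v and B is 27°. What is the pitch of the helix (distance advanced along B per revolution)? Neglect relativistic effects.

p ≈ 5.23 m

v∥ = v cosθ = 1.28×10⁷·cos27° ≈ 1.140×10⁷ m/s.
T = 2πm/(|q|B) = 2π(1.673×10⁻²⁷)/((1.602×10⁻¹⁹)(0.143)) ≈ 4.589×10⁻⁷ s.
pitch = v∥ T = (1.140×10⁷)(4.589×10⁻⁷) ≈ 5.23 m.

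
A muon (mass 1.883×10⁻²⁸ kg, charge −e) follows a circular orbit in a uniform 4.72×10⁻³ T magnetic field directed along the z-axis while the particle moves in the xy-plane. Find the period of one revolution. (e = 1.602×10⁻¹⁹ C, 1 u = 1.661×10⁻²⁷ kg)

T ≈ 1.56×10⁻⁶ s

The cyclotron period depends only on m, q, B: T = 2πm/(|q|B).
T = 2π(1.883×10⁻²⁸)/((1.602×10⁻¹⁹)(4.72×10⁻³)) ≈ 1.56×10⁻⁶ s.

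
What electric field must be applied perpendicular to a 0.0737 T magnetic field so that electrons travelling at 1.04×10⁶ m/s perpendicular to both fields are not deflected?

For straight-line motion qE = qvB, so E = vB.
E = 1.04×10⁶ × 0.0737 = 7.66×10⁴ V/m.

E = 7.66×10⁴ V/m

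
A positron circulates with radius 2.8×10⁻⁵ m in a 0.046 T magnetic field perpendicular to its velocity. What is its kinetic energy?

KE ≈ 2.3×10⁻²⁰ J

v = |q|Br/m, then KE = ½mv² = (qBr)²/(2m).
v = (1.602×10⁻¹⁹)(0.046)(2.8×10⁻⁵)/9.109×10⁻³¹ ≈ 2.265×10⁵ m/s.
KE = ½(9.109×10⁻³¹)(2.265×10⁵)² ≈ 2.3×10⁻²⁰ J.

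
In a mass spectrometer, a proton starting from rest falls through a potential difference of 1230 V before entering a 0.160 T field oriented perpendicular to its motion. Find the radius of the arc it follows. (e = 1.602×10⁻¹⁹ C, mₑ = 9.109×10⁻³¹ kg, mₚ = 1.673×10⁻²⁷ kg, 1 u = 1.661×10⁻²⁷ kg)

Acceleration: |q|V = ½mv² ⇒ v = √(2|q|V/m) = √(2·1.602×10⁻¹⁹·1230/1.673×10⁻²⁷) ≈ 4.853×10⁵ m/s.
In the field: r = mv/(|q|B) = (1.673×10⁻²⁷)(4.853×10⁵)/((1.602×10⁻¹⁹)(0.160)) ≈ 0.0317 m.

r ≈ 0.0317 m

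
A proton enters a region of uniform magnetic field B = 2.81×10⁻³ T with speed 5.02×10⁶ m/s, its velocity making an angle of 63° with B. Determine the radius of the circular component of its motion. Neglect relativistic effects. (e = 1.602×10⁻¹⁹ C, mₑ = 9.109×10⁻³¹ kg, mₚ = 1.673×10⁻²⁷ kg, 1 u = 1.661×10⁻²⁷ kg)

v⊥ = v sinθ = 5.02×10⁶·sin63° ≈ 4.473×10⁶ m/s.
r = m v⊥/(|q|B) = (1.673×10⁻²⁷)(4.473×10⁶)/((1.602×10⁻¹⁹)(2.81×10⁻³)) ≈ 16.6 m.

r ≈ 16.6 m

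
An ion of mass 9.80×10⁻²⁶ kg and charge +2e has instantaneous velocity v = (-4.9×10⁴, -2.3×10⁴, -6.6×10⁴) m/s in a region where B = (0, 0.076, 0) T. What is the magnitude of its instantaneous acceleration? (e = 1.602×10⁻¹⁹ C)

|a| ≈ 2.04×10¹⁰ m/s²

v×B = (5020, 0, -3720) N/C.
F = q v×B = (3.204×10⁻¹⁹ C)·(5020, 0, -3720) = (1.61×10⁻¹⁵, 0, -1.19×10⁻¹⁵) N.
|a| = |F|/m = 2.002×10⁻¹⁵/9.80×10⁻²⁶ ≈ 2.04×10¹⁰ m/s².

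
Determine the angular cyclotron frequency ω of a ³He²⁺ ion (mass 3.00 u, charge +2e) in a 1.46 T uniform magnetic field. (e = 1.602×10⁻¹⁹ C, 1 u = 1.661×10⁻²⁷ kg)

ω ≈ 9.39×10⁷ rad/s

ω = |q|B/m.
ω = (3.204×10⁻¹⁹)(1.46)/4.983×10⁻²⁷ ≈ 9.39×10⁷ rad/s.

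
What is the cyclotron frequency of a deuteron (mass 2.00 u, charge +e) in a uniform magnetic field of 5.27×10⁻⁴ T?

f ≈ 4040 Hz

f = |q|B/(2πm).
f = (1.602×10⁻¹⁹)(5.27×10⁻⁴)/(2π·3.322×10⁻²⁷) ≈ 4040 Hz.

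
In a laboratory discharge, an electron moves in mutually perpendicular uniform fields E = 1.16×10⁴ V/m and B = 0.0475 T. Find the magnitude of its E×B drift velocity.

v_d ≈ 2.44×10⁵ m/s

In crossed fields the guiding centre drifts at v_d = |E×B|/B² = E/B, independent of charge and mass.
v_d = 1.16×10⁴/0.0475 = 2.44×10⁵ m/s.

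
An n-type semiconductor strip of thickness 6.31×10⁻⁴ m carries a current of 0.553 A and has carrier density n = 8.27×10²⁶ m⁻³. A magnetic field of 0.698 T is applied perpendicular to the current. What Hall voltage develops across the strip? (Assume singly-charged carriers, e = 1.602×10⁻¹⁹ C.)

V_H ≈ 4.62×10⁻⁶ V

V_H = IB/(n e t).
V_H = (0.553)(0.698)/((8.27×10²⁶)(1.602×10⁻¹⁹)(6.31×10⁻⁴)) ≈ 4.62×10⁻⁶ V.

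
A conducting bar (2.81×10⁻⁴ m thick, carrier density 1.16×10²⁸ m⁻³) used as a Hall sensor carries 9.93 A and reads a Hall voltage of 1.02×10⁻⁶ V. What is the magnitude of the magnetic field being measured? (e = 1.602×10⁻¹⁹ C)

B ≈ 0.0536 T

From V_H = IB/(n e t), B = V_H n e t / I.
B = (1.02×10⁻⁶)(1.16×10²⁸)(1.602×10⁻¹⁹)(2.81×10⁻⁴)/9.93 ≈ 0.0536 T.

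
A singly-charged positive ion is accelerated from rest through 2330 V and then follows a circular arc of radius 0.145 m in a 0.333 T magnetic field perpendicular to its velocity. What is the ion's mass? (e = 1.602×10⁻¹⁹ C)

Combine |q|V = ½mv² and r = mv/(|q|B): eliminate v to get m = qB²r²/(2V).
m = (1.602×10⁻¹⁹)(0.333)²(0.145)²/(2·2330) ≈ 8.01×10⁻²⁶ kg.

m ≈ 8.01×10⁻²⁶ kg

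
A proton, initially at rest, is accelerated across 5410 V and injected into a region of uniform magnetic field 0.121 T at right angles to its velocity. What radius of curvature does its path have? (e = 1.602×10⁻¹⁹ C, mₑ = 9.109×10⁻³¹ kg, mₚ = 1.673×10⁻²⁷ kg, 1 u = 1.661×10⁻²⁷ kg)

Acceleration: |q|V = ½mv² ⇒ v = √(2|q|V/m) = √(2·1.602×10⁻¹⁹·5410/1.673×10⁻²⁷) ≈ 1.018×10⁶ m/s.
In the field: r = mv/(|q|B) = (1.673×10⁻²⁷)(1.018×10⁶)/((1.602×10⁻¹⁹)(0.121)) ≈ 0.0879 m.

r ≈ 0.0879 m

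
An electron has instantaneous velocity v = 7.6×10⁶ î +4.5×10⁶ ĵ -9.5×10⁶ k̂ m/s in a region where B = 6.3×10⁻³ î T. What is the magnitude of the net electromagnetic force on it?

v×B = (0, -5.98×10⁴, -2.84×10⁴) N/C.
F = q v×B = (−1.602×10⁻¹⁹ C)·(0, -5.98×10⁴, -2.84×10⁴) = (0, 9.59×10⁻¹⁵, 4.54×10⁻¹⁵) N.
|F| = 1.06×10⁻¹⁴ N.

|F| ≈ 1.06×10⁻¹⁴ N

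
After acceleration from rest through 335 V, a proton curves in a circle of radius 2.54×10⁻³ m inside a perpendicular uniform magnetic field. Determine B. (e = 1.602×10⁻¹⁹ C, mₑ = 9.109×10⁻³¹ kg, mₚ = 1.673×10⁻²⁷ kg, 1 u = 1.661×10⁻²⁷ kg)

v = √(2|q|V/m) = √(2·1.602×10⁻¹⁹·335/1.673×10⁻²⁷) ≈ 2.533×10⁵ m/s.
B = mv/(|q|r) = (1.673×10⁻²⁷)(2.533×10⁵)/((1.602×10⁻¹⁹)(2.54×10⁻³)) ≈ 1.04 T.

B ≈ 1.04 T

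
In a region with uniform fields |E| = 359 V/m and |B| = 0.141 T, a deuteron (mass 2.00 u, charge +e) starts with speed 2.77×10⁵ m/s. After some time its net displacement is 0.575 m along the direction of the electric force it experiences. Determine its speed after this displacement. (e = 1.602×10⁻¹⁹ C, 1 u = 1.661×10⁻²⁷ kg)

v_f ≈ 3.11×10⁵ m/s

B does no work; ΔKE = |q|E d.
½mv_f² = ½mv₀² + |q|Ed = ½(3.322×10⁻²⁷)(2.77×10⁵)² + (1.602×10⁻¹⁹)(359)(0.575) ≈ 1.274×10⁻¹⁶ J + 3.307×10⁻¹⁷ J ≈ 1.605×10⁻¹⁶ J.
v_f = √(2·1.605×10⁻¹⁶/3.322×10⁻²⁷) ≈ 3.11×10⁵ m/s.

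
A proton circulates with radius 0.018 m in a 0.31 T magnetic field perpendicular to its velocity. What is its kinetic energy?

KE ≈ 2.4×10⁻¹⁶ J

v = |q|Br/m, then KE = ½mv² = (qBr)²/(2m).
v = (1.602×10⁻¹⁹)(0.31)(0.018)/1.673×10⁻²⁷ ≈ 5.343×10⁵ m/s.
KE = ½(1.673×10⁻²⁷)(5.343×10⁵)² ≈ 2.4×10⁻¹⁶ J.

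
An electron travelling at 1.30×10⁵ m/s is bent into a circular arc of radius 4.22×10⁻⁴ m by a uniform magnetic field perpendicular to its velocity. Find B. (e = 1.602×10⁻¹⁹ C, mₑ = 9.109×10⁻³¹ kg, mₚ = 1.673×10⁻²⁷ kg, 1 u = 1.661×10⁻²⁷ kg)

From |q|vB = mv²/r, B = mv/(|q|r).
B = (9.109×10⁻³¹)(1.30×10⁵)/((1.602×10⁻¹⁹)(4.22×10⁻⁴)) ≈ 1.75×10⁻³ T.

B ≈ 1.75×10⁻³ T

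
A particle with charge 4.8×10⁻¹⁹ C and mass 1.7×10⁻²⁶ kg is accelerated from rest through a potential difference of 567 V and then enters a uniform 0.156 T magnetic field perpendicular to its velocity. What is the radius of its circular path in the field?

r ≈ 0.0406 m

Acceleration: |q|V = ½mv² ⇒ v = √(2|q|V/m) = √(2·4.8×10⁻¹⁹·567/1.7×10⁻²⁶) ≈ 1.789×10⁵ m/s.
In the field: r = mv/(|q|B) = (1.7×10⁻²⁶)(1.789×10⁵)/((4.8×10⁻¹⁹)(0.156)) ≈ 0.0406 m.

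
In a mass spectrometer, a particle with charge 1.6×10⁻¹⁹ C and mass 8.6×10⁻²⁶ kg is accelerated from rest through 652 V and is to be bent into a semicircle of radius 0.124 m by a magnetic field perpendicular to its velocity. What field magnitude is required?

B ≈ 0.214 T

v = √(2|q|V/m) = √(2·1.6×10⁻¹⁹·652/8.6×10⁻²⁶) ≈ 4.925×10⁴ m/s.
B = mv/(|q|r) = (8.6×10⁻²⁶)(4.925×10⁴)/((1.6×10⁻¹⁹)(0.124)) ≈ 0.214 T.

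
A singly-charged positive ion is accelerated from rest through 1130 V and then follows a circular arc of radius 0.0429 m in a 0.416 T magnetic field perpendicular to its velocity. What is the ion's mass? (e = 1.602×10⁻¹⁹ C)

Combine |q|V = ½mv² and r = mv/(|q|B): eliminate v to get m = qB²r²/(2V).
m = (1.602×10⁻¹⁹)(0.416)²(0.0429)²/(2·1130) ≈ 2.26×10⁻²⁶ kg.

m ≈ 2.26×10⁻²⁶ kg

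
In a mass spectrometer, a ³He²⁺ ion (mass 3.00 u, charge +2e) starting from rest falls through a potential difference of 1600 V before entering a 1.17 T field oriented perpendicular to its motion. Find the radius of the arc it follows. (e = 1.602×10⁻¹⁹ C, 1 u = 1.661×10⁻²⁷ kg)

Acceleration: |q|V = ½mv² ⇒ v = √(2|q|V/m) = √(2·3.204×10⁻¹⁹·1600/4.983×10⁻²⁷) ≈ 4.536×10⁵ m/s.
In the field: r = mv/(|q|B) = (4.983×10⁻²⁷)(4.536×10⁵)/((3.204×10⁻¹⁹)(1.17)) ≈ 6.03×10⁻³ m.

r ≈ 6.03×10⁻³ m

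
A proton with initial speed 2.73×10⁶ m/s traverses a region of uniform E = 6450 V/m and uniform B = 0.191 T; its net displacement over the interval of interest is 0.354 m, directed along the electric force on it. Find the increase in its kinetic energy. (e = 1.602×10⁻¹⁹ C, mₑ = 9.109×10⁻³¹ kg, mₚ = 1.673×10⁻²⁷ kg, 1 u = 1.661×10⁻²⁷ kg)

ΔKE ≈ 3.66×10⁻¹⁶ J

The magnetic force is always ⟂ v and does no work; only the electric force changes KE.
ΔKE = F_E · d = |q|E d = (1.602×10⁻¹⁹)(6450)(0.354) ≈ 3.66×10⁻¹⁶ J.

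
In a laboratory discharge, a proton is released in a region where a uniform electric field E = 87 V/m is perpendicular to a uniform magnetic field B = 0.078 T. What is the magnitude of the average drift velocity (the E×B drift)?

v_d ≈ 1100 m/s

The steady drift has the magnetic force balancing the electric force, so v_d = E/B.
v_d = 87/0.078 = 1100 m/s.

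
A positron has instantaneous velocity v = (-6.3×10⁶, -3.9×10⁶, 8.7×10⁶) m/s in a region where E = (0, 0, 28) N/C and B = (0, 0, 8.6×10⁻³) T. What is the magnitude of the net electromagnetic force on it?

|F| ≈ 1.02×10⁻¹⁴ N

v×B = (-3.35×10⁴, 5.42×10⁴, 0) N/C.
E + v×B = (-3.35×10⁴, 5.42×10⁴, 28.0) N/C.
F = q(E + v×B) = (1.602×10⁻¹⁹ C)·(-3.35×10⁴, 5.42×10⁴, 28.0) = (-5.37×10⁻¹⁵, 8.68×10⁻¹⁵, 4.49×10⁻¹⁸) N.
|F| = 1.02×10⁻¹⁴ N.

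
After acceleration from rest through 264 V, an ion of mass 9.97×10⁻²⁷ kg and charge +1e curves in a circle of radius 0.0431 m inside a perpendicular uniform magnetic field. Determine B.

B ≈ 0.133 T

v = √(2|q|V/m) = √(2·1.602×10⁻¹⁹·264/9.97×10⁻²⁷) ≈ 9.211×10⁴ m/s.
B = mv/(|q|r) = (9.97×10⁻²⁷)(9.211×10⁴)/((1.602×10⁻¹⁹)(0.0431)) ≈ 0.133 T.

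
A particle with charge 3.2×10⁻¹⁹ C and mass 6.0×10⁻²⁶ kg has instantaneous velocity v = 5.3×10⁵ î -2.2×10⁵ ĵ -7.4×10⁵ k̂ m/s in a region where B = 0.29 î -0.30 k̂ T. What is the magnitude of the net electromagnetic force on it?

|F| ≈ 3.43×10⁻¹⁴ N

v×B = (6.60×10⁴, -5.56×10⁴, 6.38×10⁴) N/C.
F = q v×B = (3.2×10⁻¹⁹ C)·(6.60×10⁴, -5.56×10⁴, 6.38×10⁴) = (2.11×10⁻¹⁴, -1.78×10⁻¹⁴, 2.04×10⁻¹⁴) N.
|F| = 3.43×10⁻¹⁴ N.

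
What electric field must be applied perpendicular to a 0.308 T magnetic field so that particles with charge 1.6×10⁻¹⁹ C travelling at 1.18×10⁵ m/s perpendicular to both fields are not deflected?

E = 3.63×10⁴ V/m

For straight-line motion qE = qvB, so E = vB.
E = 1.18×10⁵ × 0.308 = 3.63×10⁴ V/m.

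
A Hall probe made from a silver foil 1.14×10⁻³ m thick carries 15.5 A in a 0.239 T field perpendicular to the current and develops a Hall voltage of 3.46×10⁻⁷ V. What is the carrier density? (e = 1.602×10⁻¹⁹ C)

From V_H = IB/(n e t), n = IB/(V_H e t).
n = (15.5)(0.239)/((3.46×10⁻⁷)(1.602×10⁻¹⁹)(1.14×10⁻³)) ≈ 5.86×10²⁸ m⁻³.

n ≈ 5.86×10²⁸ m⁻³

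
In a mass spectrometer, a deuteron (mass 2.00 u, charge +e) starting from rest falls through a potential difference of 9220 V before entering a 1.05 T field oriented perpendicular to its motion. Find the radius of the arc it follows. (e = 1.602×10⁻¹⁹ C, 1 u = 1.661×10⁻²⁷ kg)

r ≈ 0.0186 m

Acceleration: |q|V = ½mv² ⇒ v = √(2|q|V/m) = √(2·1.602×10⁻¹⁹·9220/3.322×10⁻²⁷) ≈ 9.430×10⁵ m/s.
In the field: r = mv/(|q|B) = (3.322×10⁻²⁷)(9.430×10⁵)/((1.602×10⁻¹⁹)(1.05)) ≈ 0.0186 m.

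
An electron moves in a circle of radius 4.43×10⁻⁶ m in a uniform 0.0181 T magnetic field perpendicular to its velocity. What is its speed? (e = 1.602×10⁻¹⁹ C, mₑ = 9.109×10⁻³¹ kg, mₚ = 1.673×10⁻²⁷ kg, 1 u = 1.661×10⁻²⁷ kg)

From |q|vB = mv²/r, v = |q|Br/m.
v = (1.602×10⁻¹⁹)(0.0181)(4.43×10⁻⁶)/9.109×10⁻³¹ ≈ 1.41×10⁴ m/s.

v ≈ 1.41×10⁴ m/s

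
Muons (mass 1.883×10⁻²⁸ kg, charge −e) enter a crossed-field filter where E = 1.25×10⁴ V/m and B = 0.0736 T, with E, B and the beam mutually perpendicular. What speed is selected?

Straight-line motion ⇒ electric and magnetic forces cancel, so E = vB.
v = E/B = 1.25×10⁴/0.0736 = 1.70×10⁵ m/s.

v = 1.70×10⁵ m/s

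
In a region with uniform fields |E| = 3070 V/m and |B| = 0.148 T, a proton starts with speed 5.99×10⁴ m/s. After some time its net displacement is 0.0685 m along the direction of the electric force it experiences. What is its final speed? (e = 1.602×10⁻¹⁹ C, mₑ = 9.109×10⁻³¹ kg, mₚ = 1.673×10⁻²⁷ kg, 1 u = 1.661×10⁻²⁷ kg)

B does no work; ΔKE = |q|E d.
½mv_f² = ½mv₀² + |q|Ed = ½(1.673×10⁻²⁷)(5.99×10⁴)² + (1.602×10⁻¹⁹)(3070)(0.0685) ≈ 3.001×10⁻¹⁸ J + 3.369×10⁻¹⁷ J ≈ 3.669×10⁻¹⁷ J.
v_f = √(2·3.669×10⁻¹⁷/1.673×10⁻²⁷) ≈ 2.09×10⁵ m/s.

v_f ≈ 2.09×10⁵ m/s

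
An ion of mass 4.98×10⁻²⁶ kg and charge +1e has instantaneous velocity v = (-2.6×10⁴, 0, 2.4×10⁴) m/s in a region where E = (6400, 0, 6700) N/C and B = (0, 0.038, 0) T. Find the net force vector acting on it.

F ≈ (8.79×10⁻¹⁶, 0, 9.15×10⁻¹⁶) N

v×B = (-912, 0, -988) N/C.
E + v×B = (5490, 0, 5710) N/C.
F = q(E + v×B) = (1.602×10⁻¹⁹ C)·(5490, 0, 5710) = (8.79×10⁻¹⁶, 0, 9.15×10⁻¹⁶) N.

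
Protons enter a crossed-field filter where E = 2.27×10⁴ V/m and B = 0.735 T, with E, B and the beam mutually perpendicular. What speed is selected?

v = 3.09×10⁴ m/s

Zero net Lorentz force requires |qE| = |q v×B|, i.e. E = vB.
v = E/B = 2.27×10⁴/0.735 = 3.09×10⁴ m/s.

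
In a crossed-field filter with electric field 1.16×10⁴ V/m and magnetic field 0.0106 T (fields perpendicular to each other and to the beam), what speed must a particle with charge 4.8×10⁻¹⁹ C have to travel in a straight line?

v = 1.09×10⁶ m/s

For undeflected motion the electric and magnetic forces balance: qE = qvB.
v = E/B = 1.16×10⁴/0.0106 = 1.09×10⁶ m/s.
The result is independent of the particle's charge and mass.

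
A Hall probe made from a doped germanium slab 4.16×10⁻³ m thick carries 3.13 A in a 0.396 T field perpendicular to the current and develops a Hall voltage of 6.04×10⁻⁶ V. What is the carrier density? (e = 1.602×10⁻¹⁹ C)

n ≈ 3.08×10²⁶ m⁻³

From V_H = IB/(n e t), n = IB/(V_H e t).
n = (3.13)(0.396)/((6.04×10⁻⁶)(1.602×10⁻¹⁹)(4.16×10⁻³)) ≈ 3.08×10²⁶ m⁻³.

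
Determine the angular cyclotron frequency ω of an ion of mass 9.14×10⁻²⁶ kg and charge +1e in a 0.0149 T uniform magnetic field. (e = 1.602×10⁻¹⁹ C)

ω ≈ 2.61×10⁴ rad/s

ω = |q|B/m.
ω = (1.602×10⁻¹⁹)(0.0149)/9.14×10⁻²⁶ ≈ 2.61×10⁴ rad/s.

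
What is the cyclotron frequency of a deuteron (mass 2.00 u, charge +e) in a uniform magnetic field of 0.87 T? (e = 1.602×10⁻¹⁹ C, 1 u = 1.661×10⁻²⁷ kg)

f ≈ 6.7×10⁶ Hz

f = |q|B/(2πm).
f = (1.602×10⁻¹⁹)(0.87)/(2π·3.322×10⁻²⁷) ≈ 6.7×10⁶ Hz.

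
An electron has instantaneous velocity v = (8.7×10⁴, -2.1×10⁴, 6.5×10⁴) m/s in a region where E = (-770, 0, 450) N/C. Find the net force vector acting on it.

Only an electric field acts, so F = qE = (−1.602×10⁻¹⁹ C)·(-770, 0, 450) = (1.23×10⁻¹⁶, 0, -7.21×10⁻¹⁷) N.

F ≈ (1.23×10⁻¹⁶, 0, -7.21×10⁻¹⁷) N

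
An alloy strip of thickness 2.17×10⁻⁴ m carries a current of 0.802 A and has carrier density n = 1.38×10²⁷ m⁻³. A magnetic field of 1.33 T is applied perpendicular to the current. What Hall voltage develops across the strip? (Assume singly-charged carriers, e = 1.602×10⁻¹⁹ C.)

V_H = IB/(n e t).
V_H = (0.802)(1.33)/((1.38×10²⁷)(1.602×10⁻¹⁹)(2.17×10⁻⁴)) ≈ 2.22×10⁻⁵ V.

V_H ≈ 2.22×10⁻⁵ V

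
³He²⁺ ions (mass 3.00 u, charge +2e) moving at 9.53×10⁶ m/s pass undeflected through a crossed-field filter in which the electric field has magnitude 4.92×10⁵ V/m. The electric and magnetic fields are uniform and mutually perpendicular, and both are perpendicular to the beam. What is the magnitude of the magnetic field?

Balance of forces in the selector: qE = qvB ⇒ B = E/v.
B = 4.92×10⁵/9.53×10⁶ = 0.0516 T.

B = 0.0516 T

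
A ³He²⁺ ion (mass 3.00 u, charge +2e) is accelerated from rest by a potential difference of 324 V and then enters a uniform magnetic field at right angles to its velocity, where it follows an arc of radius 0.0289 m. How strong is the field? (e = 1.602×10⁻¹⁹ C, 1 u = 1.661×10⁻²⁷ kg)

B ≈ 0.110 T

v = √(2|q|V/m) = √(2·3.204×10⁻¹⁹·324/4.983×10⁻²⁷) ≈ 2.041×10⁵ m/s.
B = mv/(|q|r) = (4.983×10⁻²⁷)(2.041×10⁵)/((3.204×10⁻¹⁹)(0.0289)) ≈ 0.110 T.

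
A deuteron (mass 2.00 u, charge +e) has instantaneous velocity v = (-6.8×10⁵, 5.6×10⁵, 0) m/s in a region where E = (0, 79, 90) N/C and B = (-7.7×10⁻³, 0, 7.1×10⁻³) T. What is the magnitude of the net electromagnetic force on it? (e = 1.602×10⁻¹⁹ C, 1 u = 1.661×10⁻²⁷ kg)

v×B = (3980, 4830, 4310) N/C.
E + v×B = (3980, 4910, 4400) N/C.
F = q(E + v×B) = (1.602×10⁻¹⁹ C)·(3980, 4910, 4400) = (6.37×10⁻¹⁶, 7.86×10⁻¹⁶, 7.05×10⁻¹⁶) N.
|F| = 1.23×10⁻¹⁵ N.

|F| ≈ 1.23×10⁻¹⁵ N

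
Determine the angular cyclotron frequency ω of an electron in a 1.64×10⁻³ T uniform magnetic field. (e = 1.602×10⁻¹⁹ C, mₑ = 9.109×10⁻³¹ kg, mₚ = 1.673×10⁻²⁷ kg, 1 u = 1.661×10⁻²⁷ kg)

ω = |q|B/m.
ω = (1.602×10⁻¹⁹)(1.64×10⁻³)/9.109×10⁻³¹ ≈ 2.88×10⁸ rad/s.

ω ≈ 2.88×10⁸ rad/s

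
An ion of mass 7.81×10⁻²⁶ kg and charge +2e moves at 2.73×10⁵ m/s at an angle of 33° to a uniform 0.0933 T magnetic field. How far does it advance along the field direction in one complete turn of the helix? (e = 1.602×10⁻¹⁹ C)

v∥ = v cosθ = 2.73×10⁵·cos33° ≈ 2.290×10⁵ m/s.
T = 2πm/(|q|B) = 2π(7.81×10⁻²⁶)/((3.204×10⁻¹⁹)(0.0933)) ≈ 1.642×10⁻⁵ s.
pitch = v∥ T = (2.290×10⁵)(1.642×10⁻⁵) ≈ 3.76 m.

p ≈ 3.76 m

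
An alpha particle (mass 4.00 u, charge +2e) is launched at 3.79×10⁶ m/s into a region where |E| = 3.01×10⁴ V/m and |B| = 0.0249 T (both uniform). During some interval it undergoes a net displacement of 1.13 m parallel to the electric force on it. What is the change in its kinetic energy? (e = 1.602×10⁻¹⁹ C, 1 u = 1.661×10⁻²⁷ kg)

ΔKE ≈ 1.09×10⁻¹⁴ J

The magnetic force is always ⟂ v and does no work; only the electric force changes KE.
ΔKE = F_E · d = |q|E d = (3.204×10⁻¹⁹)(3.01×10⁴)(1.13) ≈ 1.09×10⁻¹⁴ J.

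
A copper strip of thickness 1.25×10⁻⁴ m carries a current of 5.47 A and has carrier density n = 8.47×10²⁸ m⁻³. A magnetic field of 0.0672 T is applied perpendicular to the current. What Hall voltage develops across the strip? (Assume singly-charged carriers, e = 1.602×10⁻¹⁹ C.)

V_H ≈ 2.17×10⁻⁷ V

V_H = IB/(n e t).
V_H = (5.47)(0.0672)/((8.47×10²⁸)(1.602×10⁻¹⁹)(1.25×10⁻⁴)) ≈ 2.17×10⁻⁷ V.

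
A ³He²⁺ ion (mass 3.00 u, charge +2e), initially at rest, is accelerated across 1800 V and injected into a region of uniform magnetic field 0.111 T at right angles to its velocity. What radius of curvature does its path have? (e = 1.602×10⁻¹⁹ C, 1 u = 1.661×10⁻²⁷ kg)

r ≈ 0.0674 m

Acceleration: |q|V = ½mv² ⇒ v = √(2|q|V/m) = √(2·3.204×10⁻¹⁹·1800/4.983×10⁻²⁷) ≈ 4.811×10⁵ m/s.
In the field: r = mv/(|q|B) = (4.983×10⁻²⁷)(4.811×10⁵)/((3.204×10⁻¹⁹)(0.111)) ≈ 0.0674 m.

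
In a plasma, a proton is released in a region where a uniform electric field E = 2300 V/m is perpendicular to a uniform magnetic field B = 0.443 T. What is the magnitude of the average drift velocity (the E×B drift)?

v_d ≈ 5190 m/s

The steady drift has the magnetic force balancing the electric force, so v_d = E/B.
v_d = 2300/0.443 = 5190 m/s.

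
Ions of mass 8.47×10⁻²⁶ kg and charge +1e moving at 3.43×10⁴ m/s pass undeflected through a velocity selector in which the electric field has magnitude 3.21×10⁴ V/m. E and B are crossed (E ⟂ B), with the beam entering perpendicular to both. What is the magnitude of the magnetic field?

B = 0.936 T

Balance of forces in the selector: qE = qvB ⇒ B = E/v.
B = 3.21×10⁴/3.43×10⁴ = 0.936 T.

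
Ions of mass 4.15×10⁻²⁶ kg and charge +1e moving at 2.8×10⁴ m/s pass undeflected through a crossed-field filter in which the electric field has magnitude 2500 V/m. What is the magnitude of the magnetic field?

B = 0.089 T

Balance of forces in the selector: qE = qvB ⇒ B = E/v.
B = 2500/2.8×10⁴ = 0.089 T.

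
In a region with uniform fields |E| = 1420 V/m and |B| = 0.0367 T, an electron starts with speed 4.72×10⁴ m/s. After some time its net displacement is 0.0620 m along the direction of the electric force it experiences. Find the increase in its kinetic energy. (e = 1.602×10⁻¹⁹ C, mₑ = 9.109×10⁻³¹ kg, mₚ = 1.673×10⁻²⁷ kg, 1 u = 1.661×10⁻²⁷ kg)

The magnetic force is always ⟂ v and does no work; only the electric force changes KE.
ΔKE = F_E · d = |q|E d = (1.602×10⁻¹⁹)(1420)(0.0620) ≈ 1.41×10⁻¹⁷ J.

ΔKE ≈ 1.41×10⁻¹⁷ J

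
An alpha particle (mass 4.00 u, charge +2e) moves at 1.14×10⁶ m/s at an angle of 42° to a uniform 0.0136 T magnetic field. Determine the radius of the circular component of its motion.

r ≈ 1.16 m

v⊥ = v sinθ = 1.14×10⁶·sin42° ≈ 7.628×10⁵ m/s.
r = m v⊥/(|q|B) = (6.644×10⁻²⁷)(7.628×10⁵)/((3.204×10⁻¹⁹)(0.0136)) ≈ 1.16 m.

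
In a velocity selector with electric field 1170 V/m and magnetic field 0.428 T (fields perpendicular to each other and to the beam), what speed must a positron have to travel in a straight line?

Straight-line motion ⇒ electric and magnetic forces cancel, so E = vB.
v = E/B = 1170/0.428 = 2730 m/s.

v = 2730 m/s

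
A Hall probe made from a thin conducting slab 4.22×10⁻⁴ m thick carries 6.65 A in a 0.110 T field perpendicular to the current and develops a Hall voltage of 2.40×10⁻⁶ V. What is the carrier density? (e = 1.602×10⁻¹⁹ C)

n ≈ 4.51×10²⁷ m⁻³

From V_H = IB/(n e t), n = IB/(V_H e t).
n = (6.65)(0.110)/((2.40×10⁻⁶)(1.602×10⁻¹⁹)(4.22×10⁻⁴)) ≈ 4.51×10²⁷ m⁻³.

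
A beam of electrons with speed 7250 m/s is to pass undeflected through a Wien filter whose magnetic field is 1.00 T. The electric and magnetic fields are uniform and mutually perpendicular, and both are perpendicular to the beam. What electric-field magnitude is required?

For straight-line motion qE = qvB, so E = vB.
E = 7250 × 1.00 = 7250 V/m.

E = 7250 V/m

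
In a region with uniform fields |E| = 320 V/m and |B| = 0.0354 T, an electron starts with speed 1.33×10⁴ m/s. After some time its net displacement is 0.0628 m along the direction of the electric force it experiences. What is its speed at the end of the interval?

B does no work; ΔKE = |q|E d.
½mv_f² = ½mv₀² + |q|Ed = ½(9.109×10⁻³¹)(1.33×10⁴)² + (1.602×10⁻¹⁹)(320)(0.0628) ≈ 8.056×10⁻²³ J + 3.219×10⁻¹⁸ J ≈ 3.219×10⁻¹⁸ J.
v_f = √(2·3.219×10⁻¹⁸/9.109×10⁻³¹) ≈ 2.66×10⁶ m/s.

v_f ≈ 2.66×10⁶ m/s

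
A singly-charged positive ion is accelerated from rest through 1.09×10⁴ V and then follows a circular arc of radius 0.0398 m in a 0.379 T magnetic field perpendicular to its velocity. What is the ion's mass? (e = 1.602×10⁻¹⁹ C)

Combine |q|V = ½mv² and r = mv/(|q|B): eliminate v to get m = qB²r²/(2V).
m = (1.602×10⁻¹⁹)(0.379)²(0.0398)²/(2·1.09×10⁴) ≈ 1.67×10⁻²⁷ kg.

m ≈ 1.67×10⁻²⁷ kg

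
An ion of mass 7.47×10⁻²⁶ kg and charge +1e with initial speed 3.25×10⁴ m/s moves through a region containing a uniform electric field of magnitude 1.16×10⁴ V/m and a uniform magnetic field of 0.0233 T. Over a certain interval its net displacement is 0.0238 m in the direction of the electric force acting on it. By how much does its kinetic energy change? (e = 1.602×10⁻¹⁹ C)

ΔKE ≈ 4.42×10⁻¹⁷ J

The magnetic force is always ⟂ v and does no work; only the electric force changes KE.
ΔKE = F_E · d = |q|E d = (1.602×10⁻¹⁹)(1.16×10⁴)(0.0238) ≈ 4.42×10⁻¹⁷ J.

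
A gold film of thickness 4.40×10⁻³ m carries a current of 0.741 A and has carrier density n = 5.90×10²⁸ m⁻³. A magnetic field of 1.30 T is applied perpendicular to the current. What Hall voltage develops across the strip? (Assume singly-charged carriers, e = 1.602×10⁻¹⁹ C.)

V_H ≈ 2.32×10⁻⁸ V

V_H = IB/(n e t).
V_H = (0.741)(1.30)/((5.90×10²⁸)(1.602×10⁻¹⁹)(4.40×10⁻³)) ≈ 2.32×10⁻⁸ V.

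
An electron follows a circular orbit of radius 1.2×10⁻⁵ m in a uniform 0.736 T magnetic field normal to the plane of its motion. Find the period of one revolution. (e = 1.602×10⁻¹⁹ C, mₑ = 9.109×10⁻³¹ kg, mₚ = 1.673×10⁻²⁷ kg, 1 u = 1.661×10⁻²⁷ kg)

The cyclotron period depends only on m, q, B: T = 2πm/(|q|B).
T = 2π(9.109×10⁻³¹)/((1.602×10⁻¹⁹)(0.736)) ≈ 4.85×10⁻¹¹ s.

T ≈ 4.85×10⁻¹¹ s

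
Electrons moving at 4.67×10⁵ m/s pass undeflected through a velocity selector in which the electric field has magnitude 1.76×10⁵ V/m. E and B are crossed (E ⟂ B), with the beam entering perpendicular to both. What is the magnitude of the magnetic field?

Balance of forces in the selector: qE = qvB ⇒ B = E/v.
B = 1.76×10⁵/4.67×10⁵ = 0.377 T.

B = 0.377 T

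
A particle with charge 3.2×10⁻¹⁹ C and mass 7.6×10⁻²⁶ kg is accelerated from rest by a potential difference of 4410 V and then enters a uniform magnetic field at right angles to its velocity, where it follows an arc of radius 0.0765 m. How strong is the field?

v = √(2|q|V/m) = √(2·3.2×10⁻¹⁹·4410/7.6×10⁻²⁶) ≈ 1.927×10⁵ m/s.
B = mv/(|q|r) = (7.6×10⁻²⁶)(1.927×10⁵)/((3.2×10⁻¹⁹)(0.0765)) ≈ 0.598 T.

B ≈ 0.598 T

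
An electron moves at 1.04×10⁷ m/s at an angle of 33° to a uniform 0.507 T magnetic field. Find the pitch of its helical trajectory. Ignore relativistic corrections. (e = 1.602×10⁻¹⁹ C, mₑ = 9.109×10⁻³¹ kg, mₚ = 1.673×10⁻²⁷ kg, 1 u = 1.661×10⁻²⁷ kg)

v∥ = v cosθ = 1.04×10⁷·cos33° ≈ 8.722×10⁶ m/s.
T = 2πm/(|q|B) = 2π(9.109×10⁻³¹)/((1.602×10⁻¹⁹)(0.507)) ≈ 7.047×10⁻¹¹ s.
pitch = v∥ T = (8.722×10⁶)(7.047×10⁻¹¹) ≈ 6.15×10⁻⁴ m.

p ≈ 6.15×10⁻⁴ m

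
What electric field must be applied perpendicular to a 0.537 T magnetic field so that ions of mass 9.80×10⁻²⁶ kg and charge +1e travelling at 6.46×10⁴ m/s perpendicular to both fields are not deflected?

E = 3.47×10⁴ V/m

For straight-line motion qE = qvB, so E = vB.
E = 6.46×10⁴ × 0.537 = 3.47×10⁴ V/m.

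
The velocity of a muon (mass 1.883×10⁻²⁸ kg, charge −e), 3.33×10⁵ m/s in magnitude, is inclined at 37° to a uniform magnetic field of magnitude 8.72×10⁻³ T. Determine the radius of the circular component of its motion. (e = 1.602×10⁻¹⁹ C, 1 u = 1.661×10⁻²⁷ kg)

v⊥ = v sinθ = 3.33×10⁵·sin37° ≈ 2.004×10⁵ m/s.
r = m v⊥/(|q|B) = (1.883×10⁻²⁸)(2.004×10⁵)/((1.602×10⁻¹⁹)(8.72×10⁻³)) ≈ 0.0270 m.

r ≈ 0.0270 m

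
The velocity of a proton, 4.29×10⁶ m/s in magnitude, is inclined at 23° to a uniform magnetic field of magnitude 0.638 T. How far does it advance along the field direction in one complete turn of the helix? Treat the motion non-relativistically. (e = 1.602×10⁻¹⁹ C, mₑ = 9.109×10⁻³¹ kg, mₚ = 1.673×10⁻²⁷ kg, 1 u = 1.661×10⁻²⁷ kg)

p ≈ 0.406 m

v∥ = v cosθ = 4.29×10⁶·cos23° ≈ 3.949×10⁶ m/s.
T = 2πm/(|q|B) = 2π(1.673×10⁻²⁷)/((1.602×10⁻¹⁹)(0.638)) ≈ 1.028×10⁻⁷ s.
pitch = v∥ T = (3.949×10⁶)(1.028×10⁻⁷) ≈ 0.406 m.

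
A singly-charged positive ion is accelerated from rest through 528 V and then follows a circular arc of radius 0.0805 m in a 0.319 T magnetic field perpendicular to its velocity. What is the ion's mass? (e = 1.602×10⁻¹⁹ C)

m ≈ 1.00×10⁻²⁵ kg

Combine |q|V = ½mv² and r = mv/(|q|B): eliminate v to get m = qB²r²/(2V).
m = (1.602×10⁻¹⁹)(0.319)²(0.0805)²/(2·528) ≈ 1.00×10⁻²⁵ kg.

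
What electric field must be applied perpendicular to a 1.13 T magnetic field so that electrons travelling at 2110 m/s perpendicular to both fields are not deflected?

For straight-line motion qE = qvB, so E = vB.
E = 2110 × 1.13 = 2380 V/m.

E = 2380 V/m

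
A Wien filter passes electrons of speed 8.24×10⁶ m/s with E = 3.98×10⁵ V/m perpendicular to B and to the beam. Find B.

Balance of forces in the selector: qE = qvB ⇒ B = E/v.
B = 3.98×10⁵/8.24×10⁶ = 0.0483 T.

B = 0.0483 T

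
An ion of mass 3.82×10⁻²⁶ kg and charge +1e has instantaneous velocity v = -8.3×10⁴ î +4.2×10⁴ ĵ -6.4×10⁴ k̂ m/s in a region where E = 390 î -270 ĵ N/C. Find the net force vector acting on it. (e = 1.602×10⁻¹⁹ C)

F ≈ (6.25×10⁻¹⁷, -4.33×10⁻¹⁷, 0) N

Only an electric field acts, so F = qE = (1.602×10⁻¹⁹ C)·(390, -270, 0) = (6.25×10⁻¹⁷, -4.33×10⁻¹⁷, 0) N.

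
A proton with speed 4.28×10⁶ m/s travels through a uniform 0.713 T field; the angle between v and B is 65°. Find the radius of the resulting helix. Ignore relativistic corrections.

r ≈ 0.0568 m

v⊥ = v sinθ = 4.28×10⁶·sin65° ≈ 3.879×10⁶ m/s.
r = m v⊥/(|q|B) = (1.673×10⁻²⁷)(3.879×10⁶)/((1.602×10⁻¹⁹)(0.713)) ≈ 0.0568 m.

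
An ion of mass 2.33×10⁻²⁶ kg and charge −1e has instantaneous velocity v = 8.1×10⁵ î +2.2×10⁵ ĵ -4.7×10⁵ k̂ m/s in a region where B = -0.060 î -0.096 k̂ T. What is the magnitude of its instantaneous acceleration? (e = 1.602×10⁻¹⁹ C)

|a| ≈ 7.48×10¹¹ m/s²

v×B = (-2.11×10⁴, 1.06×10⁵, 1.32×10⁴) N/C.
F = q v×B = (−1.602×10⁻¹⁹ C)·(-2.11×10⁴, 1.06×10⁵, 1.32×10⁴) = (3.38×10⁻¹⁵, -1.70×10⁻¹⁴, -2.11×10⁻¹⁵) N.
|a| = |F|/m = 1.744×10⁻¹⁴/2.33×10⁻²⁶ ≈ 7.48×10¹¹ m/s².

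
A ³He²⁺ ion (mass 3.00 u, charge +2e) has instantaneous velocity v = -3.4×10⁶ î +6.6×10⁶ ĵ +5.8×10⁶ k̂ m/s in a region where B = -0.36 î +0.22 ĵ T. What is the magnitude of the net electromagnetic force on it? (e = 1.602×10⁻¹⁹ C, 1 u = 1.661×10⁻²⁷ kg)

|F| ≈ 9.42×10⁻¹³ N

v×B = (-1.28×10⁶, -2.09×10⁶, 1.63×10⁶) N/C.
F = q v×B = (3.204×10⁻¹⁹ C)·(-1.28×10⁶, -2.09×10⁶, 1.63×10⁶) = (-4.09×10⁻¹³, -6.69×10⁻¹³, 5.22×10⁻¹³) N.
|F| = 9.42×10⁻¹³ N.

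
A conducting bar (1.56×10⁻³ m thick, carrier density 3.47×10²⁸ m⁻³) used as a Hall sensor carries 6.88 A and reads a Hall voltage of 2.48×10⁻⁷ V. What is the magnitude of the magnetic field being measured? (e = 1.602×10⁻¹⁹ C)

From V_H = IB/(n e t), B = V_H n e t / I.
B = (2.48×10⁻⁷)(3.47×10²⁸)(1.602×10⁻¹⁹)(1.56×10⁻³)/6.88 ≈ 0.313 T.

B ≈ 0.313 T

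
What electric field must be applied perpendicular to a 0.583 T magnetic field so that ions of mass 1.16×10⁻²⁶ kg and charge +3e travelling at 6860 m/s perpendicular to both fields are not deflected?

For straight-line motion qE = qvB, so E = vB.
E = 6860 × 0.583 = 4000 V/m.

E = 4000 V/m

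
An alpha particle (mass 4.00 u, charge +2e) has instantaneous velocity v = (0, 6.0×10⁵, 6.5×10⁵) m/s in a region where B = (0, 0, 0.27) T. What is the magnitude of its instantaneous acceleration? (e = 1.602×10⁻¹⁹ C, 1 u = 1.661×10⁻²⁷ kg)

|a| ≈ 7.81×10¹² m/s²

v×B = (1.62×10⁵, 0, 0) N/C.
F = q v×B = (3.204×10⁻¹⁹ C)·(1.62×10⁵, 0, 0) = (5.19×10⁻¹⁴, 0, 0) N.
|a| = |F|/m = 5.190×10⁻¹⁴/6.644×10⁻²⁷ ≈ 7.81×10¹² m/s².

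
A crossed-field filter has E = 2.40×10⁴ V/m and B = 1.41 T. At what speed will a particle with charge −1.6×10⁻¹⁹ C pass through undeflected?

v = 1.70×10⁴ m/s

Zero net Lorentz force requires |qE| = |q v×B|, i.e. E = vB.
v = E/B = 2.40×10⁴/1.41 = 1.70×10⁴ m/s.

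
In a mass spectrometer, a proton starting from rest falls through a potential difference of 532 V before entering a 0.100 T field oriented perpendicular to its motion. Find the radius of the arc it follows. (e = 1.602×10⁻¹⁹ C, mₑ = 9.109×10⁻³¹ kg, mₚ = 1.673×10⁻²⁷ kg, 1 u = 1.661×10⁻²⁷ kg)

r ≈ 0.0333 m

Acceleration: |q|V = ½mv² ⇒ v = √(2|q|V/m) = √(2·1.602×10⁻¹⁹·532/1.673×10⁻²⁷) ≈ 3.192×10⁵ m/s.
In the field: r = mv/(|q|B) = (1.673×10⁻²⁷)(3.192×10⁵)/((1.602×10⁻¹⁹)(0.100)) ≈ 0.0333 m.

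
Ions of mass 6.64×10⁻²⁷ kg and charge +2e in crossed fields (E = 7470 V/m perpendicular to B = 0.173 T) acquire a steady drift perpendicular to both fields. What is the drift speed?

v_d ≈ 4.32×10⁴ m/s

The steady drift has the magnetic force balancing the electric force, so v_d = E/B.
v_d = 7470/0.173 = 4.32×10⁴ m/s.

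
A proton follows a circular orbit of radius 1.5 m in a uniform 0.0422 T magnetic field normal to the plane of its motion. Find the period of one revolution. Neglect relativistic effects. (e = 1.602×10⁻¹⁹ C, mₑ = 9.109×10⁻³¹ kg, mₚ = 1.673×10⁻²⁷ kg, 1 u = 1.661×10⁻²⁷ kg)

T ≈ 1.55×10⁻⁶ s

The cyclotron period depends only on m, q, B: T = 2πm/(|q|B).
T = 2π(1.673×10⁻²⁷)/((1.602×10⁻¹⁹)(0.0422)) ≈ 1.55×10⁻⁶ s.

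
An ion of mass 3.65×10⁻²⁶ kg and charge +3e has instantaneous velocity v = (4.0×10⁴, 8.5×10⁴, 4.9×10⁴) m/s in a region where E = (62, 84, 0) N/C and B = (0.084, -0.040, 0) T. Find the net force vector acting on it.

F ≈ (9.72×10⁻¹⁶, 2.02×10⁻¹⁵, -4.20×10⁻¹⁵) N

v×B = (1960, 4120, -8740) N/C.
E + v×B = (2020, 4200, -8740) N/C.
F = q(E + v×B) = (4.806×10⁻¹⁹ C)·(2020, 4200, -8740) = (9.72×10⁻¹⁶, 2.02×10⁻¹⁵, -4.20×10⁻¹⁵) N.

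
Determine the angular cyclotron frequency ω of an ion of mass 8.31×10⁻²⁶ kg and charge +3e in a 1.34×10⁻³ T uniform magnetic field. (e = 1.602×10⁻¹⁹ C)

ω ≈ 7750 rad/s

ω = |q|B/m.
ω = (4.806×10⁻¹⁹)(1.34×10⁻³)/8.31×10⁻²⁶ ≈ 7750 rad/s.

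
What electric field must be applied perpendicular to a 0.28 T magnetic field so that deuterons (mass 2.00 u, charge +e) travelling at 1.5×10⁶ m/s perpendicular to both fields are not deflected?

For straight-line motion qE = qvB, so E = vB.
E = 1.5×10⁶ × 0.28 = 4.2×10⁵ V/m.

E = 4.2×10⁵ V/m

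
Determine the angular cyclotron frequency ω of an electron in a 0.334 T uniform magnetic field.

ω = |q|B/m.
ω = (1.602×10⁻¹⁹)(0.334)/9.109×10⁻³¹ ≈ 5.87×10¹⁰ rad/s.

ω ≈ 5.87×10¹⁰ rad/s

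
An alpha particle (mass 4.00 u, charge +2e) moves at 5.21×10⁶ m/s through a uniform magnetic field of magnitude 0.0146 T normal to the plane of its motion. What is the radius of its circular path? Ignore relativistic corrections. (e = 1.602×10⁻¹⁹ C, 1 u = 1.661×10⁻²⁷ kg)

The magnetic force provides the centripetal force: |q|vB = mv²/r.
r = mv/(|q|B) = (6.644×10⁻²⁷)(5.21×10⁶)/((3.204×10⁻¹⁹)(0.0146)) ≈ 7.40 m.

r ≈ 7.40 m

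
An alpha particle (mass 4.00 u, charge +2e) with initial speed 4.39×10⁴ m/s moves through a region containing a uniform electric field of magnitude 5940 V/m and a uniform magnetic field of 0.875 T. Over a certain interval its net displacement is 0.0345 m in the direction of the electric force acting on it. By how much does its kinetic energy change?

The magnetic force is always ⟂ v and does no work; only the electric force changes KE.
ΔKE = F_E · d = |q|E d = (3.204×10⁻¹⁹)(5940)(0.0345) ≈ 6.57×10⁻¹⁷ J.

ΔKE ≈ 6.57×10⁻¹⁷ J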